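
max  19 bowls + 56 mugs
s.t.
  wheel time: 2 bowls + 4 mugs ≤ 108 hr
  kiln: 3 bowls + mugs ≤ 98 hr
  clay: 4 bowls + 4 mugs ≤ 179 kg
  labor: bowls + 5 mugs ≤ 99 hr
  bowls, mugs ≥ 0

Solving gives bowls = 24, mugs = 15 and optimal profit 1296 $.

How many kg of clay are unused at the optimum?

23

clay used = 4·24 + 4·15 = 156; slack = 179 − 156 = 23.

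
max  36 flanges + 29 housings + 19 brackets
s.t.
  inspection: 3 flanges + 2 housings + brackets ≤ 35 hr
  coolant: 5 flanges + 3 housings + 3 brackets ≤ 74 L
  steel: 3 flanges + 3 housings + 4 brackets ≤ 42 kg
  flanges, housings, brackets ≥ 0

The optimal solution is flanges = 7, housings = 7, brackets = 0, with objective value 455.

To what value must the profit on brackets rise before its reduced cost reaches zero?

27

At the optimum: inspection uses 35 of 35 (binding); coolant uses 56 of 74 (slack = 18); steel uses 42 of 42 (binding).
By complementary slackness, y = 0 for the non-binding constraint.
Dual feasibility on the basic columns requires 3·y_inspection + 3·y_steel = 36, 2·y_inspection + 3·y_steel = 29.
Solving: y_inspection = 7, y_steel = 5.
brackets enters the basis when its profit ≥ yᵀa₃ = 7·1 + 5·4 = 27.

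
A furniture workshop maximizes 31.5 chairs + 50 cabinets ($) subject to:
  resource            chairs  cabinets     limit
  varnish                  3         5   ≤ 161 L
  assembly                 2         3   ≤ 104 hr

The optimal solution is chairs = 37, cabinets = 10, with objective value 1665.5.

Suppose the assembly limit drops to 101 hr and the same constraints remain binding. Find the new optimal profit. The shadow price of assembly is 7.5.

Δb = -3, so new z* = 1665.5 + (7.5)·(-3) = 1665.5 − 22.5 = 1643.

1643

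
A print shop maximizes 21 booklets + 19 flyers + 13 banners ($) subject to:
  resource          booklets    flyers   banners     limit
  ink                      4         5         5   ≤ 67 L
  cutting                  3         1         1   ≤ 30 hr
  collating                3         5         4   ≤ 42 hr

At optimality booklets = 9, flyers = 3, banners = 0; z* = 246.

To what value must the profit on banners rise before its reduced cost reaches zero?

16

Check each constraint at x*: ink 51/67 (slack 16); cutting 30/30 (tight); collating 42/42 (tight).
Slack constraints have shadow price 0 (complementary slackness).
From A_Bᵀ y = c: 3·y_cutting + 3·y_collating = 21; 1·y_cutting + 5·y_collating = 19.
→ y_cutting = 4 and y_collating = 3.
banners enters the basis when its profit ≥ yᵀa₃ = 4·1 + 3·4 = 16.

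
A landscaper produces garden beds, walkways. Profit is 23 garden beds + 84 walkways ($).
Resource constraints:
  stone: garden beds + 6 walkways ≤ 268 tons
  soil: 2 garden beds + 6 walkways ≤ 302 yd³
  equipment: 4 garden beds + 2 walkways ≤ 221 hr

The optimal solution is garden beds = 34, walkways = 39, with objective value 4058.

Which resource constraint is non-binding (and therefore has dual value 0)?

stone: 268/268 (binding)
soil: 302/302 (binding)
equipment: 214/221 (slack 7)
By complementary slackness, a constraint with positive slack has shadow price 0 → equipment.

equipment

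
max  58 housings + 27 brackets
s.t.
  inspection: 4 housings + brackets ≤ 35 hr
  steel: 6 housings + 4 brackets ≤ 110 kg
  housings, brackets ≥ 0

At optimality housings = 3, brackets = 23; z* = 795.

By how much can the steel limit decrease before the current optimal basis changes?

Binding constraints: inspection, steel. The basis is B = [[4,1],[6,4]] with det 10.
Per unit decrease in steel, x* moves by d = (0.1, -0.4).
The basis stays optimal until brackets reaches 0; allowable decrease = 57.5 kg.

57.5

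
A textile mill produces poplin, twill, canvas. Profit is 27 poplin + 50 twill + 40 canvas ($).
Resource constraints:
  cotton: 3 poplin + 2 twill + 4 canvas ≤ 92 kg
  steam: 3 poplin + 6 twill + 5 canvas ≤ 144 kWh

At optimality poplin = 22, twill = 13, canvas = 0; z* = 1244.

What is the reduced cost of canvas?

-4

Check each constraint at x*: cotton 92/92 (tight); steam 144/144 (tight).
Dual feasibility on the basic columns requires 3·y_cotton + 3·y_steam = 27, 2·y_cotton + 6·y_steam = 50.
This yields shadow prices y_cotton = 1, y_steam = 8.
Reduced cost of canvas: c₃ − yᵀa₃ = 40 − (1·4 + 8·5) = 40 − 44 = -4.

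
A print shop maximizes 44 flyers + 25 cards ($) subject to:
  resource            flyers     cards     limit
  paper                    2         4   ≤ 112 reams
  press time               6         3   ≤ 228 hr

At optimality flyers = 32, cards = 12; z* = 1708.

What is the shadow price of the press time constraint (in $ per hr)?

7

At the optimum: paper uses 112 of 112 (binding); press time uses 228 of 228 (binding).
Dual feasibility on the basic columns requires 2·y_paper + 6·y_press time = 44, 4·y_paper + 3·y_press time = 25.
Solving: y_paper = 1, y_press time = 7.
Shadow price of press time = 7.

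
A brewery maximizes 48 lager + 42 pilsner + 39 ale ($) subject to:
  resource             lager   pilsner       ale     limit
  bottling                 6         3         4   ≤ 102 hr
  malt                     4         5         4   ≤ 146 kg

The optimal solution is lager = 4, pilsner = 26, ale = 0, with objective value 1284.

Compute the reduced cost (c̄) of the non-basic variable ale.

Check each constraint at x*: bottling 102/102 (tight); malt 146/146 (tight).
Dual feasibility on the basic columns requires 6·y_bottling + 4·y_malt = 48, 3·y_bottling + 5·y_malt = 42.
→ y_bottling = 4 and y_malt = 6.
Reduced cost of ale: c₃ − yᵀa₃ = 39 − (4·4 + 6·4) = 39 − 40 = -1.

-1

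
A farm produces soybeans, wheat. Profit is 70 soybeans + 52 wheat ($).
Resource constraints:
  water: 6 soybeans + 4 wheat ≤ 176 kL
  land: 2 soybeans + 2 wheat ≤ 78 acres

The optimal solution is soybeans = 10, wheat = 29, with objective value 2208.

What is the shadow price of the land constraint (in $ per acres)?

8

Both water and land are binding at x*.
Dual feasibility on the basic columns requires 6·y_water + 2·y_land = 70, 4·y_water + 2·y_land = 52.
→ y_water = 9 and y_land = 8.
Shadow price of land = 8.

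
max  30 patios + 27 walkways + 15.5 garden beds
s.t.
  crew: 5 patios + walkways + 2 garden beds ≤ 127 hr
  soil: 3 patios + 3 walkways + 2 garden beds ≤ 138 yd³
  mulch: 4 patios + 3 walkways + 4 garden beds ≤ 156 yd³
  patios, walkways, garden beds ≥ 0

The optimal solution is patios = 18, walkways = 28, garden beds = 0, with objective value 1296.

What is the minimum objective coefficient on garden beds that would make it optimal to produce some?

24

At the optimum: crew uses 118 of 127 (slack = 9); soil uses 138 of 138 (binding); mulch uses 156 of 156 (binding).
Since crew is not tight, its dual is 0.
Dual feasibility on the basic columns requires 3·y_soil + 4·y_mulch = 30, 3·y_soil + 3·y_mulch = 27.
This yields shadow prices y_soil = 6, y_mulch = 3.
garden beds enters the basis when its profit ≥ yᵀa₃ = 6·2 + 3·4 = 24.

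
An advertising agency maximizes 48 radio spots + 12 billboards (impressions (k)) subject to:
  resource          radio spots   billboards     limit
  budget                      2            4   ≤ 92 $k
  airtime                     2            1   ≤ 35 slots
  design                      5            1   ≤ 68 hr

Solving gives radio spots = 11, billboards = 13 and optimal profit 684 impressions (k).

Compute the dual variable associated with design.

8

Check each constraint at x*: budget 74/92 (slack 18); airtime 35/35 (tight); design 68/68 (tight).
Since budget is not tight, its dual is 0.
From A_Bᵀ y = c: 2·y_airtime + 5·y_design = 48; 1·y_airtime + 1·y_design = 12.
Solving: y_airtime = 4, y_design = 8.
Shadow price of design = 8.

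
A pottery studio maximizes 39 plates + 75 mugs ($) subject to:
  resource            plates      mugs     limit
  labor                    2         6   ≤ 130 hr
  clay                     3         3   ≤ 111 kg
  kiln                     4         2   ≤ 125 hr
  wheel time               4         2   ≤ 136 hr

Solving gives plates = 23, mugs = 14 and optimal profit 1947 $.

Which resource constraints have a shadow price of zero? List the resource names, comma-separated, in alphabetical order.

kiln, wheel time

labor: 130/130 (binding)
clay: 111/111 (binding)
kiln: 120/125 (slack 5)
wheel time: 120/136 (slack 16)
By complementary slackness, a constraint with positive slack has shadow price 0 → kiln, wheel time.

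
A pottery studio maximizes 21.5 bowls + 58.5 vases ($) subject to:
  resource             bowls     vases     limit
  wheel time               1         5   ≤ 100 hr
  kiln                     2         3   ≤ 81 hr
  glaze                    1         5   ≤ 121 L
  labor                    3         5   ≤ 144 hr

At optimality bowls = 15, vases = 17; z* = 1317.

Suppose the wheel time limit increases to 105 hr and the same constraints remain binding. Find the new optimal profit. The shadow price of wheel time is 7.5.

Δb = 5, so new z* = 1317 + (7.5)·(5) = 1317 + 37.5 = 1354.5.

1354.5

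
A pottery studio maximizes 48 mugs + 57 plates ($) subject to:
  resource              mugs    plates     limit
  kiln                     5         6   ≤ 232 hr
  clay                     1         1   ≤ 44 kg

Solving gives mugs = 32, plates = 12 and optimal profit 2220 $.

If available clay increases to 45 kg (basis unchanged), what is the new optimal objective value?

Both kiln and clay are binding at x*.
Dual feasibility on the basic columns requires 5·y_kiln + 1·y_clay = 48, 6·y_kiln + 1·y_clay = 57.
→ y_kiln = 9 and y_clay = 3.
Δz = y_clay·Δb = 3 × (1) = 3, so new z* = 2220 + 3 = 2223.

2223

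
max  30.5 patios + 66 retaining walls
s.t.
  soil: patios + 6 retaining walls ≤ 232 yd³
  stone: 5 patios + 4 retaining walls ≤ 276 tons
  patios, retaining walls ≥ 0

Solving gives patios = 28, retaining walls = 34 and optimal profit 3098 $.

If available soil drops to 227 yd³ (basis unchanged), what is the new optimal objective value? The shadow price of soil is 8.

3058

Δb = -5, so new z* = 3098 + (8)·(-5) = 3098 − 40 = 3058.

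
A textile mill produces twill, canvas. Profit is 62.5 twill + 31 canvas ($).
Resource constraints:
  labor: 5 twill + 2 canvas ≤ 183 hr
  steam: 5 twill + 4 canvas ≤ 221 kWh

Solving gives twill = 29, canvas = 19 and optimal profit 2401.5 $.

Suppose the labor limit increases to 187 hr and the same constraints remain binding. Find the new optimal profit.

2439.5

Both labor and steam are binding at x*.
From A_Bᵀ y = c: 5·y_labor + 5·y_steam = 62.5; 2·y_labor + 4·y_steam = 31.
→ y_labor = 9.5 and y_steam = 3.
Δz = y_labor·Δb = 9.5 × (4) = 38, so new z* = 2401.5 + 38 = 2439.5.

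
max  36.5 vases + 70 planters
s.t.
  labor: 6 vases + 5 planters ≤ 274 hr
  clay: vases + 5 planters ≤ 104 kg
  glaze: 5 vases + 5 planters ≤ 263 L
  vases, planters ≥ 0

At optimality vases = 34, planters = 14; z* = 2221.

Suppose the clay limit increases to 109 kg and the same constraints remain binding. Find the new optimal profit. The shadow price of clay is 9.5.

Δb = 5, so new z* = 2221 + (9.5)·(5) = 2221 + 47.5 = 2268.5.

2268.5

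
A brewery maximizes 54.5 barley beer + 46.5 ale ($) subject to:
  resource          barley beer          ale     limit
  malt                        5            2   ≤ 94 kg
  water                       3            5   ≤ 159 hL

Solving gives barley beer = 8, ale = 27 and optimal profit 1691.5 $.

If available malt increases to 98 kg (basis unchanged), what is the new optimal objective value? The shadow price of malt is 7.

Δb = 4, so new z* = 1691.5 + (7)·(4) = 1691.5 + 28 = 1719.5.

1719.5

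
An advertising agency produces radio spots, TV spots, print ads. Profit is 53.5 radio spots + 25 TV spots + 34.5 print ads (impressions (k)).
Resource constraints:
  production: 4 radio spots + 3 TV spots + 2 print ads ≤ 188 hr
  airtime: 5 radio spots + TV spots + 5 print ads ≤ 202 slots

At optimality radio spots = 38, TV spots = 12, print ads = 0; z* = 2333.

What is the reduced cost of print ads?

Both production and airtime are binding at x*.
Dual feasibility on the basic columns requires 4·y_production + 5·y_airtime = 53.5, 3·y_production + 1·y_airtime = 25.
This yields shadow prices y_production = 6.5, y_airtime = 5.5.
Reduced cost of print ads: c₃ − yᵀa₃ = 34.5 − (6.5·2 + 5.5·5) = 34.5 − 40.5 = -6.

-6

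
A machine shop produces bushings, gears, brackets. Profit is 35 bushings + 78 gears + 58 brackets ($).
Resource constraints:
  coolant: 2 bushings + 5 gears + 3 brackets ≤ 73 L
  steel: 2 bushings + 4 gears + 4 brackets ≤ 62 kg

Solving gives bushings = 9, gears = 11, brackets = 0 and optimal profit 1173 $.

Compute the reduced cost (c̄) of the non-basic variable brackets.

At the optimum: coolant uses 73 of 73 (binding); steel uses 62 of 62 (binding).
The binding rows give the dual system: 2·y_coolant + 2·y_steel = 35 and 5·y_coolant + 4·y_steel = 78.
Solving: y_coolant = 8, y_steel = 9.5.
Reduced cost of brackets: c₃ − yᵀa₃ = 58 − (8·3 + 9.5·4) = 58 − 62 = -4.

-4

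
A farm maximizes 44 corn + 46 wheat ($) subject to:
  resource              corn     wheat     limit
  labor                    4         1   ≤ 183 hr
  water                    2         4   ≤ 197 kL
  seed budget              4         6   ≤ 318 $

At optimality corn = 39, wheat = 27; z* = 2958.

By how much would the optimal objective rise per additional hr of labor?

Check each constraint at x*: labor 183/183 (tight); water 186/197 (slack 11); seed budget 318/318 (tight).
Since water is not tight, its dual is 0.
From A_Bᵀ y = c: 4·y_labor + 4·y_seed budget = 44; 1·y_labor + 6·y_seed budget = 46.
This yields shadow prices y_labor = 4, y_seed budget = 7.
Shadow price of labor = 4.

4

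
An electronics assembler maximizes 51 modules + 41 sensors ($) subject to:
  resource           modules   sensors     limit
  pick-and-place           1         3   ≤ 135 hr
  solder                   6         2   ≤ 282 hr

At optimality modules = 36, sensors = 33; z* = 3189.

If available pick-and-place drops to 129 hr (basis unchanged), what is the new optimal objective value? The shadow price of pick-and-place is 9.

3135

Δb = -6, so new z* = 3189 + (9)·(-6) = 3189 − 54 = 3135.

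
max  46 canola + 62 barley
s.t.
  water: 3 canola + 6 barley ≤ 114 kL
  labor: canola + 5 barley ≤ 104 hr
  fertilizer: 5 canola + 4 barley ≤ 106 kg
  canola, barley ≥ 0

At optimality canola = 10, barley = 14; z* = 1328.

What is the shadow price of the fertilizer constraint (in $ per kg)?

Binding: water and fertilizer. Non-binding: labor (24 unused).
Since labor is not tight, its dual is 0.
Dual feasibility on the basic columns requires 3·y_water + 5·y_fertilizer = 46, 6·y_water + 4·y_fertilizer = 62.
Solving: y_water = 7, y_fertilizer = 5.
Shadow price of fertilizer = 5.

5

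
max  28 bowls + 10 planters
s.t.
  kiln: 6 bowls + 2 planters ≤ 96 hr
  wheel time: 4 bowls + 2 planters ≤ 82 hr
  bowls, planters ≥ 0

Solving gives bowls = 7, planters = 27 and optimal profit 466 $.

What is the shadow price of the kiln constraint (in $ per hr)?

Both kiln and wheel time are binding at x*.
From A_Bᵀ y = c: 6·y_kiln + 4·y_wheel time = 28; 2·y_kiln + 2·y_wheel time = 10.
This yields shadow prices y_kiln = 4, y_wheel time = 1.
Shadow price of kiln = 4.

4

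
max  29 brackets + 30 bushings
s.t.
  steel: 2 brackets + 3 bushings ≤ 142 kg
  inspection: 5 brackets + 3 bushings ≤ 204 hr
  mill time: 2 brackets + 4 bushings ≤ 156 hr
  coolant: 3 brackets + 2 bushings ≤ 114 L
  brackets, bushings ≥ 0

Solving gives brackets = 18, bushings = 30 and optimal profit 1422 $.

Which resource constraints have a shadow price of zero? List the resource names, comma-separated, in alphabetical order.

steel: 126/142 (slack 16)
inspection: 180/204 (slack 24)
mill time: 156/156 (binding)
coolant: 114/114 (binding)
By complementary slackness, a constraint with positive slack has shadow price 0 → inspection, steel.

inspection, steel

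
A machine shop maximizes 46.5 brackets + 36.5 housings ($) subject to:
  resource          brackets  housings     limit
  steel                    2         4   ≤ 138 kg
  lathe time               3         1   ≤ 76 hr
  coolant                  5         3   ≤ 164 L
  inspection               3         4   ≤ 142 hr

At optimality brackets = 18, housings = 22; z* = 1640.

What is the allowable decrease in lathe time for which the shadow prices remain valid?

Binding constraints: lathe time, inspection. The basis is B = [[3,1],[3,4]] with det 9.
Per unit decrease in lathe time, x* moves by d = (-0.4444, 0.3333).
The basis stays optimal until steel becomes binding; allowable decrease = 31.5 hr.

31.5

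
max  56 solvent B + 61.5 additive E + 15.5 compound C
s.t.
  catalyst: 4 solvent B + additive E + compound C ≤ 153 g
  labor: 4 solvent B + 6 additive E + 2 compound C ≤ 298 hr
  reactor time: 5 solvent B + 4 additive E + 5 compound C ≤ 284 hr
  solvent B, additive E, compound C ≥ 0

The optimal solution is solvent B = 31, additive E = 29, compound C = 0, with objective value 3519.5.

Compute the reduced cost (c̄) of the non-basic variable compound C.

-8

At the optimum: catalyst uses 153 of 153 (binding); labor uses 298 of 298 (binding); reactor time uses 271 of 284 (slack = 13).
Since reactor time is not tight, its dual is 0.
Dual feasibility on the basic columns requires 4·y_catalyst + 4·y_labor = 56, 1·y_catalyst + 6·y_labor = 61.5.
Solving: y_catalyst = 4.5, y_labor = 9.5.
Reduced cost of compound C: c₃ − yᵀa₃ = 15.5 − (4.5·1 + 9.5·2) = 15.5 − 23.5 = -8.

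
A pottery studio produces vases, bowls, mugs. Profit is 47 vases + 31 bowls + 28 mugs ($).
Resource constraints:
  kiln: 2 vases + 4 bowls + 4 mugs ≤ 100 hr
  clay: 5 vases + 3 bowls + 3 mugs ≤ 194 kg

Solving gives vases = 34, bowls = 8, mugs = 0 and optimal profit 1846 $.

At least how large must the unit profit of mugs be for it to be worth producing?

Both kiln and clay are binding at x*.
From A_Bᵀ y = c: 2·y_kiln + 5·y_clay = 47; 4·y_kiln + 3·y_clay = 31.
Solving: y_kiln = 1, y_clay = 9.
mugs enters the basis when its profit ≥ yᵀa₃ = 1·4 + 9·3 = 31.

31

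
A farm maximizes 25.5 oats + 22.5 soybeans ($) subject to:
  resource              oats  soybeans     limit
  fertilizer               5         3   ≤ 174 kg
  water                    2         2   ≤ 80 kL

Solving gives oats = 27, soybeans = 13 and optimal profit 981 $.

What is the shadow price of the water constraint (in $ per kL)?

Check each constraint at x*: fertilizer 174/174 (tight); water 80/80 (tight).
From A_Bᵀ y = c: 5·y_fertilizer + 2·y_water = 25.5; 3·y_fertilizer + 2·y_water = 22.5.
→ y_fertilizer = 1.5 and y_water = 9.
Shadow price of water = 9.

9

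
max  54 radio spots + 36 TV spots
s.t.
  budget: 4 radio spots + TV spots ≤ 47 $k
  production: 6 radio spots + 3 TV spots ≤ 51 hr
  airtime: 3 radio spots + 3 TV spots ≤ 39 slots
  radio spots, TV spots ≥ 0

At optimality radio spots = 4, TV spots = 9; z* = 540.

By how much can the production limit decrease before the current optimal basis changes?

12

Binding constraints: production, airtime. The basis is B = [[6,3],[3,3]] with det 9.
Per unit decrease in production, x* moves by d = (-0.3333, 0.3333).
The basis stays optimal until radio spots reaches 0; allowable decrease = 12 hr.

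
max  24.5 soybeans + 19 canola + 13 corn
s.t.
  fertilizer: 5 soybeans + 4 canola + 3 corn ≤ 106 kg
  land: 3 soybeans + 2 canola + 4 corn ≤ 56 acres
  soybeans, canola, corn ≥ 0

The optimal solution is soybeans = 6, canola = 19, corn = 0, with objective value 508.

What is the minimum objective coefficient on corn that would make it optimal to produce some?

Check each constraint at x*: fertilizer 106/106 (tight); land 56/56 (tight).
Dual feasibility on the basic columns requires 5·y_fertilizer + 3·y_land = 24.5, 4·y_fertilizer + 2·y_land = 19.
→ y_fertilizer = 4 and y_land = 1.5.
corn enters the basis when its profit ≥ yᵀa₃ = 4·3 + 1.5·4 = 18.

18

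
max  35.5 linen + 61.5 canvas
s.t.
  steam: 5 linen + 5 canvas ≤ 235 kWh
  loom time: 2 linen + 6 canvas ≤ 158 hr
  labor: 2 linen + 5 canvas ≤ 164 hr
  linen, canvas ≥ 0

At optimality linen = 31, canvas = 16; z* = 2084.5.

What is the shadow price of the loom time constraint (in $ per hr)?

6.5

At the optimum: steam uses 235 of 235 (binding); loom time uses 158 of 158 (binding); labor uses 142 of 164 (slack = 22).
Since labor is not tight, its dual is 0.
From A_Bᵀ y = c: 5·y_steam + 2·y_loom time = 35.5; 5·y_steam + 6·y_loom time = 61.5.
This yields shadow prices y_steam = 4.5, y_loom time = 6.5.
Shadow price of loom time = 6.5.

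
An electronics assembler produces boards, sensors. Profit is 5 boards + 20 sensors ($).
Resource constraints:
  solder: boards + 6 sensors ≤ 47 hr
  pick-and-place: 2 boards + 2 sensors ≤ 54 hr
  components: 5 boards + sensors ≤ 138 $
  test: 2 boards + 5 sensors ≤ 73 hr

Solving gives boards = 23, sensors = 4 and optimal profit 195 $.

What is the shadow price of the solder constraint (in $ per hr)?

Check each constraint at x*: solder 47/47 (tight); pick-and-place 54/54 (tight); components 119/138 (slack 19); test 66/73 (slack 7).
By complementary slackness, y = 0 for the non-binding constraints.
From A_Bᵀ y = c: 1·y_solder + 2·y_pick-and-place = 5; 6·y_solder + 2·y_pick-and-place = 20.
→ y_solder = 3 and y_pick-and-place = 1.
Shadow price of solder = 3.

3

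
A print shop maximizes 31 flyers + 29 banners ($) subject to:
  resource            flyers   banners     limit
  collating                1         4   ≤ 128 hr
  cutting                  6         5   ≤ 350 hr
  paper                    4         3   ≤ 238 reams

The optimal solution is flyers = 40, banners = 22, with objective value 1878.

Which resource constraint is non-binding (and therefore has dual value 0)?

paper

collating: 128/128 (binding)
cutting: 350/350 (binding)
paper: 226/238 (slack 12)
By complementary slackness, a constraint with positive slack has shadow price 0 → paper.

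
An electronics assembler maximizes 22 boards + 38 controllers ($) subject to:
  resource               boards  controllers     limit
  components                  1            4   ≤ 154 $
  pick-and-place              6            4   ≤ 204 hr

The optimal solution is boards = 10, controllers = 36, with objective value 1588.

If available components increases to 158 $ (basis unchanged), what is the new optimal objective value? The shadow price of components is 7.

1616

Δb = 4, so new z* = 1588 + (7)·(4) = 1588 + 28 = 1616.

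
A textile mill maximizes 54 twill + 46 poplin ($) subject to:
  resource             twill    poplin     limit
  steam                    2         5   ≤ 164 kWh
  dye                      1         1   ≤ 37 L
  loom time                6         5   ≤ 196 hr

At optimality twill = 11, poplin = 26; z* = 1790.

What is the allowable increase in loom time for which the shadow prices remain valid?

Binding constraints: dye, loom time. The basis is B = [[1,1],[6,5]] with det -1.
Per unit increase in loom time, x* moves by d = (1, -1).
The basis stays optimal until poplin reaches 0; allowable increase = 26 hr.

26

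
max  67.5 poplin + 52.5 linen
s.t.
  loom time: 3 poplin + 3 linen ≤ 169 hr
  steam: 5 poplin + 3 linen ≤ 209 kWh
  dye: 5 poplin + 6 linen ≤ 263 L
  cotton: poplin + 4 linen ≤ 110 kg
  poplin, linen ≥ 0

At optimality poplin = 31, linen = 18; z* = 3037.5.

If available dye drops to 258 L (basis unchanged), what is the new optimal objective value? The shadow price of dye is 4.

Δb = -5, so new z* = 3037.5 + (4)·(-5) = 3037.5 − 20 = 3017.5.

3017.5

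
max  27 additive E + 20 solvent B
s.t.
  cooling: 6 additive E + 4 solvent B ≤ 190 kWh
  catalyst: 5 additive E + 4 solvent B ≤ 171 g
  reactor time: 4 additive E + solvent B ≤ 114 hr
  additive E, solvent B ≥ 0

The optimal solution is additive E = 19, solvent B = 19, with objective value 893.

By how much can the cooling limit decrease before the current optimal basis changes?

Binding constraints: cooling, catalyst. The basis is B = [[6,4],[5,4]] with det 4.
Per unit decrease in cooling, x* moves by d = (-1, 1.25).
The basis stays optimal until additive E reaches 0; allowable decrease = 19 kWh.

19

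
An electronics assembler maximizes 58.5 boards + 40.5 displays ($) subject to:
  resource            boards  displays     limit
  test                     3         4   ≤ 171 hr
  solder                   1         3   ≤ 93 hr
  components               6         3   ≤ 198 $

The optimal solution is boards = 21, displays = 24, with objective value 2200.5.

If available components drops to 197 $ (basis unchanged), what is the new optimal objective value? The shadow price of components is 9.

2191.5

Δb = -1, so new z* = 2200.5 + (9)·(-1) = 2200.5 − 9 = 2191.5.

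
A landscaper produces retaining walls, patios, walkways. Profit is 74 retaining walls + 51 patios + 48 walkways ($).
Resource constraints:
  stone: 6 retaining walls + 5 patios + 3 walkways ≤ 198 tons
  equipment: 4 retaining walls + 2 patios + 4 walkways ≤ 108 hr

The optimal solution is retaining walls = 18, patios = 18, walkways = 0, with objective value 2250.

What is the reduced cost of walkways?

-5

Both stone and equipment are binding at x*.
Dual feasibility on the basic columns requires 6·y_stone + 4·y_equipment = 74, 5·y_stone + 2·y_equipment = 51.
This yields shadow prices y_stone = 7, y_equipment = 8.
Reduced cost of walkways: c₃ − yᵀa₃ = 48 − (7·3 + 8·4) = 48 − 53 = -5.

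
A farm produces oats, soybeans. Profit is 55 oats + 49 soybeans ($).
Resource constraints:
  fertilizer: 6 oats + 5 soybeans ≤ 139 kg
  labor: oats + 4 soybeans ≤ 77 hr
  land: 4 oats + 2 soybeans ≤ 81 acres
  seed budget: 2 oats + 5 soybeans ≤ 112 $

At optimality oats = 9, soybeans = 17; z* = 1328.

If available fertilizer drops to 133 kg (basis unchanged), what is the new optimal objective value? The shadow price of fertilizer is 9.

1274

Δb = -6, so new z* = 1328 + (9)·(-6) = 1328 − 54 = 1274.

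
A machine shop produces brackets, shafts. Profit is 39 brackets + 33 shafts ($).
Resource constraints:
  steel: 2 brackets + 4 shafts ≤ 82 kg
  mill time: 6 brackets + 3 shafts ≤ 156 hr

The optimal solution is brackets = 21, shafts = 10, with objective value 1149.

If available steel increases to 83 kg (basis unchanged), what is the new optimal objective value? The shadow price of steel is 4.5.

1153.5

Δb = 1, so new z* = 1149 + (4.5)·(1) = 1149 + 4.5 = 1153.5.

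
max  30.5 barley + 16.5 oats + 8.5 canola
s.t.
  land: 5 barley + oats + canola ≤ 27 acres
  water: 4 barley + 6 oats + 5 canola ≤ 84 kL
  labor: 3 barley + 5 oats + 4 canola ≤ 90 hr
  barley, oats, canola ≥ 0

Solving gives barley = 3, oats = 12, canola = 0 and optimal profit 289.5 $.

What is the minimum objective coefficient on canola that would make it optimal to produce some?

At the optimum: land uses 27 of 27 (binding); water uses 84 of 84 (binding); labor uses 69 of 90 (slack = 21).
Slack constraints have shadow price 0 (complementary slackness).
Dual feasibility on the basic columns requires 5·y_land + 4·y_water = 30.5, 1·y_land + 6·y_water = 16.5.
Solving: y_land = 4.5, y_water = 2.
canola enters the basis when its profit ≥ yᵀa₃ = 4.5·1 + 2·5 = 14.5.

14.5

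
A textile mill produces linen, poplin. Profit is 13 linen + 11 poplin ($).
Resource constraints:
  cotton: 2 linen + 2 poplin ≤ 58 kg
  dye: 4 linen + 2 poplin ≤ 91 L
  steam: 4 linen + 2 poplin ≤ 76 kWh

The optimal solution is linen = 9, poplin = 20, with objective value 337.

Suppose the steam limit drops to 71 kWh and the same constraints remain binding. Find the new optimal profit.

At the optimum: cotton uses 58 of 58 (binding); dye uses 76 of 91 (slack = 15); steam uses 76 of 76 (binding).
Slack constraints have shadow price 0 (complementary slackness).
The binding rows give the dual system: 2·y_cotton + 4·y_steam = 13 and 2·y_cotton + 2·y_steam = 11.
Solving: y_cotton = 4.5, y_steam = 1.
Δz = y_steam·Δb = 1 × (-5) = -5, so new z* = 337 − 5 = 332.

332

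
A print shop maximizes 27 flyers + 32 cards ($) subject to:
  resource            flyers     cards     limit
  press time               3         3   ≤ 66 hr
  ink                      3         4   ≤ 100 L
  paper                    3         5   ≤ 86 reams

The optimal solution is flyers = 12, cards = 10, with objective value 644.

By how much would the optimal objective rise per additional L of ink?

Binding: press time and paper. Non-binding: ink (24 unused).
Since ink is not tight, its dual is 0.
Dual feasibility on the basic columns requires 3·y_press time + 3·y_paper = 27, 3·y_press time + 5·y_paper = 32.
→ y_press time = 6.5 and y_paper = 2.5.
Shadow price of ink = 0.

0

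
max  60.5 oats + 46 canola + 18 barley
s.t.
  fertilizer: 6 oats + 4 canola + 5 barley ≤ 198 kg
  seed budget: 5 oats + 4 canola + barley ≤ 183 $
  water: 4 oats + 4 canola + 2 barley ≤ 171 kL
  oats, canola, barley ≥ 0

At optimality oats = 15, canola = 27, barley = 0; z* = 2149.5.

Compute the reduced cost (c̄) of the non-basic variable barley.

-5.5

At the optimum: fertilizer uses 198 of 198 (binding); seed budget uses 183 of 183 (binding); water uses 168 of 171 (slack = 3).
By complementary slackness, y = 0 for the non-binding constraint.
The binding rows give the dual system: 6·y_fertilizer + 5·y_seed budget = 60.5 and 4·y_fertilizer + 4·y_seed budget = 46.
This yields shadow prices y_fertilizer = 3, y_seed budget = 8.5.
Reduced cost of barley: c₃ − yᵀa₃ = 18 − (3·5 + 8.5·1) = 18 − 23.5 = -5.5.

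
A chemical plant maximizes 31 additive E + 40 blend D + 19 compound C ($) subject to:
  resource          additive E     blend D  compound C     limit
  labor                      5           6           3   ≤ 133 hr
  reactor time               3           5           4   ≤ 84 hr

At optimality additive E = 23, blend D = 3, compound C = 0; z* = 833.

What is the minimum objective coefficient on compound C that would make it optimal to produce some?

23

Both labor and reactor time are binding at x*.
Dual feasibility on the basic columns requires 5·y_labor + 3·y_reactor time = 31, 6·y_labor + 5·y_reactor time = 40.
This yields shadow prices y_labor = 5, y_reactor time = 2.
compound C enters the basis when its profit ≥ yᵀa₃ = 5·3 + 2·4 = 23.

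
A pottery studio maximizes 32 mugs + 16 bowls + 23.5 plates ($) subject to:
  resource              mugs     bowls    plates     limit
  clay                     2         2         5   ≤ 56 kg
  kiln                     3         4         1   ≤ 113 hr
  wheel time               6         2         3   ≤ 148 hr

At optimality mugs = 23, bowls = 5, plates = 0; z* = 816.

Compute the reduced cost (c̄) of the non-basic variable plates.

Binding: clay and wheel time. Non-binding: kiln (24 unused).
By complementary slackness, y = 0 for the non-binding constraint.
The binding rows give the dual system: 2·y_clay + 6·y_wheel time = 32 and 2·y_clay + 2·y_wheel time = 16.
→ y_clay = 4 and y_wheel time = 4.
Reduced cost of plates: c₃ − yᵀa₃ = 23.5 − (4·5 + 4·3) = 23.5 − 32 = -8.5.

-8.5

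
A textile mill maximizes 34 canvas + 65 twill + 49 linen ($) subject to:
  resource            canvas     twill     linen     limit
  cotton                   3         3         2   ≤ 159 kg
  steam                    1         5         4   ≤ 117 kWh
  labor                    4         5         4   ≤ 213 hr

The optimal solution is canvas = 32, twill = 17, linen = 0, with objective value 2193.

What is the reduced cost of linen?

-3

At the optimum: cotton uses 147 of 159 (slack = 12); steam uses 117 of 117 (binding); labor uses 213 of 213 (binding).
Slack constraints have shadow price 0 (complementary slackness).
The binding rows give the dual system: 1·y_steam + 4·y_labor = 34 and 5·y_steam + 5·y_labor = 65.
This yields shadow prices y_steam = 6, y_labor = 7.
Reduced cost of linen: c₃ − yᵀa₃ = 49 − (6·4 + 7·4) = 49 − 52 = -3.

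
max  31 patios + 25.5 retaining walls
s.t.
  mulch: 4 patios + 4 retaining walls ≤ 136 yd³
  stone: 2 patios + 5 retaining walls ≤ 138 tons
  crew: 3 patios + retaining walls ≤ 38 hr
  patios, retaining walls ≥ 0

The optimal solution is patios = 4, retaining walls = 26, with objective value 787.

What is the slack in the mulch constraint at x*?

mulch used = 4·4 + 4·26 = 120; slack = 136 − 120 = 16.

16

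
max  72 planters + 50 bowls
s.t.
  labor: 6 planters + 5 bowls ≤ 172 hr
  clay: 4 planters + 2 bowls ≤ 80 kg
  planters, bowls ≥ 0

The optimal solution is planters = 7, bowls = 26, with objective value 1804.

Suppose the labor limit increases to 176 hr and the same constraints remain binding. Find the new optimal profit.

Check each constraint at x*: labor 172/172 (tight); clay 80/80 (tight).
The binding rows give the dual system: 6·y_labor + 4·y_clay = 72 and 5·y_labor + 2·y_clay = 50.
→ y_labor = 7 and y_clay = 7.5.
Δz = y_labor·Δb = 7 × (4) = 28, so new z* = 1804 + 28 = 1832.

1832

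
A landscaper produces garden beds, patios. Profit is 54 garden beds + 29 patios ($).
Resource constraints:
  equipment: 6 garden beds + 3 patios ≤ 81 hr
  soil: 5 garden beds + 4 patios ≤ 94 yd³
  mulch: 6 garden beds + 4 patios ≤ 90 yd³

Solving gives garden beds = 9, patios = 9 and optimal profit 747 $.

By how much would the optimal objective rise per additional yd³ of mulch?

Check each constraint at x*: equipment 81/81 (tight); soil 81/94 (slack 13); mulch 90/90 (tight).
Since soil is not tight, its dual is 0.
From A_Bᵀ y = c: 6·y_equipment + 6·y_mulch = 54; 3·y_equipment + 4·y_mulch = 29.
This yields shadow prices y_equipment = 7, y_mulch = 2.
Shadow price of mulch = 2.

2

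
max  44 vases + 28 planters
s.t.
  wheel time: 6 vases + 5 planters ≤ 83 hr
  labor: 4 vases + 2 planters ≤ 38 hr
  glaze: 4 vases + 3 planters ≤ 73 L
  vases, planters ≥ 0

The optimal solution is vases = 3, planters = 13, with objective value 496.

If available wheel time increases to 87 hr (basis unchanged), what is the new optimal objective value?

Binding: wheel time and labor. Non-binding: glaze (22 unused).
Since glaze is not tight, its dual is 0.
The binding rows give the dual system: 6·y_wheel time + 4·y_labor = 44 and 5·y_wheel time + 2·y_labor = 28.
This yields shadow prices y_wheel time = 3, y_labor = 6.5.
Δz = y_wheel time·Δb = 3 × (4) = 12, so new z* = 496 + 12 = 508.

508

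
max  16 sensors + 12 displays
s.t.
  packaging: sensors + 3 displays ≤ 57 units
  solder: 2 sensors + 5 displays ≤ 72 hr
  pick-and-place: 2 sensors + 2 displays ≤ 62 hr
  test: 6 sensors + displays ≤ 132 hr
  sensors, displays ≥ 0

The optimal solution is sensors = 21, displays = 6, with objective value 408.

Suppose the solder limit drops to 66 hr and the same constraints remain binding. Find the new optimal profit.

396

At the optimum: packaging uses 39 of 57 (slack = 18); solder uses 72 of 72 (binding); pick-and-place uses 54 of 62 (slack = 8); test uses 132 of 132 (binding).
Slack constraints have shadow price 0 (complementary slackness).
From A_Bᵀ y = c: 2·y_solder + 6·y_test = 16; 5·y_solder + 1·y_test = 12.
Solving: y_solder = 2, y_test = 2.
Δz = y_solder·Δb = 2 × (-6) = -12, so new z* = 408 − 12 = 396.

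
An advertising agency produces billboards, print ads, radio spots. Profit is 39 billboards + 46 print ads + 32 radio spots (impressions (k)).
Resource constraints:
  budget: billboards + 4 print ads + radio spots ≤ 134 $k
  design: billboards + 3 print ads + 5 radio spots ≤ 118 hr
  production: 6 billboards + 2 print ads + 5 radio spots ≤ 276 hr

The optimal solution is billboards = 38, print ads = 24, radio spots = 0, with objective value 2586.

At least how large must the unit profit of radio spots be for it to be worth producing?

34

At the optimum: budget uses 134 of 134 (binding); design uses 110 of 118 (slack = 8); production uses 276 of 276 (binding).
By complementary slackness, y = 0 for the non-binding constraint.
From A_Bᵀ y = c: 1·y_budget + 6·y_production = 39; 4·y_budget + 2·y_production = 46.
This yields shadow prices y_budget = 9, y_production = 5.
radio spots enters the basis when its profit ≥ yᵀa₃ = 9·1 + 5·5 = 34.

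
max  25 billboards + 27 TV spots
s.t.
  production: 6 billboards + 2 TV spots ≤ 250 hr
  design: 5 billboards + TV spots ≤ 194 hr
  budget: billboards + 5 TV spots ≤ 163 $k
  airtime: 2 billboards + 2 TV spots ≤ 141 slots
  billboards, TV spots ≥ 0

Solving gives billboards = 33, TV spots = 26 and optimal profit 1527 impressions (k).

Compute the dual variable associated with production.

Binding: production and budget. Non-binding: design (3 unused), airtime (23 unused).
By complementary slackness, y = 0 for the non-binding constraints.
Dual feasibility on the basic columns requires 6·y_production + 1·y_budget = 25, 2·y_production + 5·y_budget = 27.
Solving: y_production = 3.5, y_budget = 4.
Shadow price of production = 3.5.

3.5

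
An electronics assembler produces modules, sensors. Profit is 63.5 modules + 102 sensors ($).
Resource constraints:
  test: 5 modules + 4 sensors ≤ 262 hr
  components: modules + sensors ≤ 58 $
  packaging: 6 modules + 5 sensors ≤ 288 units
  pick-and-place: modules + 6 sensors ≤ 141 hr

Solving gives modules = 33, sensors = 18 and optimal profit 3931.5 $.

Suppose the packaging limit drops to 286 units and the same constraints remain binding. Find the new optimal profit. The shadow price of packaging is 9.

3913.5

Δb = -2, so new z* = 3931.5 + (9)·(-2) = 3931.5 − 18 = 3913.5.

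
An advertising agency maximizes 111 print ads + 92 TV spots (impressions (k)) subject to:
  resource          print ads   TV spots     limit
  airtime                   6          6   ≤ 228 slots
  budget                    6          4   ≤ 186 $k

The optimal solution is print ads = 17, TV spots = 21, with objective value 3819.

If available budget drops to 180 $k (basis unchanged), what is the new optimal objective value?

At the optimum: airtime uses 228 of 228 (binding); budget uses 186 of 186 (binding).
The binding rows give the dual system: 6·y_airtime + 6·y_budget = 111 and 6·y_airtime + 4·y_budget = 92.
Solving: y_airtime = 9, y_budget = 9.5.
Δz = y_budget·Δb = 9.5 × (-6) = -57, so new z* = 3819 − 57 = 3762.

3762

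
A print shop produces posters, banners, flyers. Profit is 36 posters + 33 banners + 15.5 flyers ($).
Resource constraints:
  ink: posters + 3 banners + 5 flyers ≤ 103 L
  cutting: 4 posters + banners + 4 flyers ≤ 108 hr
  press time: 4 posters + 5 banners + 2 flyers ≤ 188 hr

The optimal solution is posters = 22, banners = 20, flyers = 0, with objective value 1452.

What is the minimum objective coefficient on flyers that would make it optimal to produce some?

24

Binding: cutting and press time. Non-binding: ink (21 unused).
Slack constraints have shadow price 0 (complementary slackness).
From A_Bᵀ y = c: 4·y_cutting + 4·y_press time = 36; 1·y_cutting + 5·y_press time = 33.
→ y_cutting = 3 and y_press time = 6.
flyers enters the basis when its profit ≥ yᵀa₃ = 3·4 + 6·2 = 24.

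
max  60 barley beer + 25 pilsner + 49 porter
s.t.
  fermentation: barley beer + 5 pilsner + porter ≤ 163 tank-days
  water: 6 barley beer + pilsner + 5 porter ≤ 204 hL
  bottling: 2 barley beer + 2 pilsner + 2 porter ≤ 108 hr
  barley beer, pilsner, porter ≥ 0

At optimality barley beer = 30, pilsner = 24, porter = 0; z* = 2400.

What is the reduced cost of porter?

-4

At the optimum: fermentation uses 150 of 163 (slack = 13); water uses 204 of 204 (binding); bottling uses 108 of 108 (binding).
By complementary slackness, y = 0 for the non-binding constraint.
From A_Bᵀ y = c: 6·y_water + 2·y_bottling = 60; 1·y_water + 2·y_bottling = 25.
This yields shadow prices y_water = 7, y_bottling = 9.
Reduced cost of porter: c₃ − yᵀa₃ = 49 − (7·5 + 9·2) = 49 − 53 = -4.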